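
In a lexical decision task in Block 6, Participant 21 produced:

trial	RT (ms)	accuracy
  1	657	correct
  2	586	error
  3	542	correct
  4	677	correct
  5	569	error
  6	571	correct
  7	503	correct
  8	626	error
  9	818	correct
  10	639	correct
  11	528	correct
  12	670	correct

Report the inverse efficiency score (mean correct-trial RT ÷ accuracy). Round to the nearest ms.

830 ms

Correct trials (n=9): 657, 542, 677, 571, 503, 818, 639, 528, 670
Mean correct RT = 5605/9 = 622.7778 ms
Proportion correct = 9/12
IES = 622.7778 / (9/12) = 830.370 ms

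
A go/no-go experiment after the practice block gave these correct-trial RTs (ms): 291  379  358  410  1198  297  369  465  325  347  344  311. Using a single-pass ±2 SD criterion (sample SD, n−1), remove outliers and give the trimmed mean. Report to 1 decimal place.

354.2 ms

n = 12, ΣRT = 5094, M = 424.500
Σ(x−M)² = 679073.00; s = √(679073.00/11) = 248.463
Cutoffs: 424.500 ± 2·248.463 → [-72.4, 921.4]
Outside: 1198 → excluded.
Retained (n=11): Σ = 3896, mean = 3896/11 = 354.182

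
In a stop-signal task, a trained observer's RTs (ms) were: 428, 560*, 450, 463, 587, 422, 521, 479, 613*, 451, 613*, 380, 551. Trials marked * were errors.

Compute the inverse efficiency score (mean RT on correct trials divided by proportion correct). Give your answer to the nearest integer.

615 ms

Correct trials (n=10): 428, 450, 463, 587, 422, 521, 479, 451, 380, 551
Mean correct RT = 4732/10 = 473.2000 ms
Proportion correct = 10/13
IES = 473.2000 / (10/13) = 615.160 ms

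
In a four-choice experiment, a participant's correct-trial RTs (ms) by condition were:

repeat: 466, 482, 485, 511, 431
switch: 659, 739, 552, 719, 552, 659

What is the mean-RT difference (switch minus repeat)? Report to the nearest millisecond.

172 ms

M(repeat) = 2375/5 = 475.000
M(switch) = 3880/6 = 646.667
Difference = 646.667 − 475.000 = 171.667 ms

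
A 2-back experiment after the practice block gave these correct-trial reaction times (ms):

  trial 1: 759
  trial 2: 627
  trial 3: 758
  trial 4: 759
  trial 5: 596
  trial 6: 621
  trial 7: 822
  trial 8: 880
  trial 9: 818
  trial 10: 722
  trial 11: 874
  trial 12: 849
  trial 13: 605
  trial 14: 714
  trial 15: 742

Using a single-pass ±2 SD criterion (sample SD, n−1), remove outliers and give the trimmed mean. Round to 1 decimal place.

n = 15, ΣRT = 11146, M = 743.067
Σ(x−M)² = 130044.93; s = √(130044.93/14) = 96.379
Cutoffs: 743.067 ± 2·96.379 → [550.3, 935.8]
No RTs fall outside the cutoffs; all 15 retained. Mean = 11146/15 = 743.067

743.1 ms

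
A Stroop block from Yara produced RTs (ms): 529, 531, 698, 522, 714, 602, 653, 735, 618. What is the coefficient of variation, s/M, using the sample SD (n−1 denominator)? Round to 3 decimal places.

0.134

n = 9, Σ = 5602, M = 622.4444
Σ(x−M)² = 55314.222; s = √(55314.222/8) = 83.1521
CV = 83.1521 / 622.4444 = 0.13359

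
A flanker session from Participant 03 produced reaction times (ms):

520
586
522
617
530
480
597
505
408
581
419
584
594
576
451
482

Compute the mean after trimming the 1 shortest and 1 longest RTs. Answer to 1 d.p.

530.5 ms

Sorted: 408, 419, 451, 480, 482, 505, 520, 522, 530, 576, 581, 584, 586, 594, 597, 617
Drop lowest 1 (408) and highest 1 (617)
Remaining (n=14): Σ = 7427, mean = 7427/14 = 530.500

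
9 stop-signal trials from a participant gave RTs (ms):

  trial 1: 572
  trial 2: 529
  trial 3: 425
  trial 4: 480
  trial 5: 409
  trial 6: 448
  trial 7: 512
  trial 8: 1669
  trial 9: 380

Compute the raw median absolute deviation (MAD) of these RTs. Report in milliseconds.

55 ms

Sorted: 380, 409, 425, 448, 480, 512, 529, 572, 1669 → median = 480
|x − 480|: 92, 49, 55, 0, 71, 32, 32, 1189, 100
Sorted deviations: 0, 32, 32, 49, 55, 71, 92, 100, 1189 → MAD = 55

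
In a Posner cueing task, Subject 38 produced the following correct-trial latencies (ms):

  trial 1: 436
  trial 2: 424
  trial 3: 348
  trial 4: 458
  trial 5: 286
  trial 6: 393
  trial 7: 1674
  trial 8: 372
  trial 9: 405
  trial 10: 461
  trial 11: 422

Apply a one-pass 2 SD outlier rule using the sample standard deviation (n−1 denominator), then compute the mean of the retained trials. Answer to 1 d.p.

400.5 ms

n = 11, ΣRT = 5679, M = 516.273
Σ(x−M)² = 1500362.18; s = √(1500362.18/10) = 387.345
Cutoffs: 516.273 ± 2·387.345 → [-258.4, 1291.0]
Outside: 1674 → excluded.
Retained (n=10): Σ = 4005, mean = 4005/10 = 400.500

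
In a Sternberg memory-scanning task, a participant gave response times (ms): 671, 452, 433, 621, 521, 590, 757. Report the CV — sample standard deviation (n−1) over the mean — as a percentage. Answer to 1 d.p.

n = 7, Σ = 4045, M = 577.8571
Σ(x−M)² = 82832.857; s = √(82832.857/6) = 117.4967
CV = 117.4967 / 577.8571 = 0.20333 = 20.333%

20.3%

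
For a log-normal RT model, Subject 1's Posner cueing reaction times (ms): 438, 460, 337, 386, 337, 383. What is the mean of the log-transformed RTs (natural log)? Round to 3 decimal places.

5.960

ln(RT): 6.0822, 6.1312, 5.8201, 5.9558, 5.8201, 5.9480
Σ ln(RT) = 35.7575
Mean = 35.7575/6 = 5.95958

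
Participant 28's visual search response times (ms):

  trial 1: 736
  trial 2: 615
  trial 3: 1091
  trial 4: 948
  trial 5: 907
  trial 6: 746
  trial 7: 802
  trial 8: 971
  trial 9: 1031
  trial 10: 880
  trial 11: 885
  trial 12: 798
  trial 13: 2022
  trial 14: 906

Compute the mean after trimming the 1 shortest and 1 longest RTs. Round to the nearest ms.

Sorted: 615, 736, 746, 798, 802, 880, 885, 906, 907, 948, 971, 1031, 1091, 2022
Drop lowest 1 (615) and highest 1 (2022)
Remaining (n=12): Σ = 10701, mean = 10701/12 = 891.750

892 ms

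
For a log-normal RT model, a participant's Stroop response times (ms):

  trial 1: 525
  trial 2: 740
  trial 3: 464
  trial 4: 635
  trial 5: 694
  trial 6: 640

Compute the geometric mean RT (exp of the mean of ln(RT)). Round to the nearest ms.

ln(RT): 6.2634, 6.6067, 6.1399, 6.4536, 6.5425, 6.4615
Mean ln(RT) = 38.4675/6 = 6.41125
Geometric mean = exp(6.41125) = 608.65 ms

609 ms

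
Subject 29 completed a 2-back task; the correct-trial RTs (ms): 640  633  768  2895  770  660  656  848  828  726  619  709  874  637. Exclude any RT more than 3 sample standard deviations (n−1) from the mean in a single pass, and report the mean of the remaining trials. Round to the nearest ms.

721 ms

n = 14, ΣRT = 12263, M = 875.929
Σ(x−M)² = 4485712.93; s = √(4485712.93/13) = 587.414
Cutoffs: 875.929 ± 3·587.414 → [-886.3, 2638.2]
Outside: 2895 → excluded.
Retained (n=13): Σ = 9368, mean = 9368/13 = 720.615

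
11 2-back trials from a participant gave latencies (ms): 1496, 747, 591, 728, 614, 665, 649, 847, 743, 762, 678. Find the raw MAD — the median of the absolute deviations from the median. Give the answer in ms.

Sorted: 591, 614, 649, 665, 678, 728, 743, 747, 762, 847, 1496 → median = 728
|x − 728|: 768, 19, 137, 0, 114, 63, 79, 119, 15, 34, 50
Sorted deviations: 0, 15, 19, 34, 50, 63, 79, 114, 119, 137, 768 → MAD = 63

63 ms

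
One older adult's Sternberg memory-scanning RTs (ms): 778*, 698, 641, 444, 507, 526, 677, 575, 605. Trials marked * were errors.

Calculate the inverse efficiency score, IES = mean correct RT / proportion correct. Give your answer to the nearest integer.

Correct trials (n=8): 698, 641, 444, 507, 526, 677, 575, 605
Mean correct RT = 4673/8 = 584.1250 ms
Proportion correct = 8/9
IES = 584.1250 / (8/9) = 657.141 ms

657 ms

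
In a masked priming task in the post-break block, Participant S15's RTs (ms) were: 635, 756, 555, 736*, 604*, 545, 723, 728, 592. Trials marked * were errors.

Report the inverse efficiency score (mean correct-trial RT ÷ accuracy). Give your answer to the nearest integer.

Correct trials (n=7): 635, 756, 555, 545, 723, 728, 592
Mean correct RT = 4534/7 = 647.7143 ms
Proportion correct = 7/9
IES = 647.7143 / (7/9) = 832.776 ms

833 ms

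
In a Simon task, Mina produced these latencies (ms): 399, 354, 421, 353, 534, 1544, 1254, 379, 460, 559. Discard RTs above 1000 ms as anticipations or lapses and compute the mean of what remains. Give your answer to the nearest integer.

Excluded: 1254, 1544
Retained (n=8): Σ = 3459
Mean = 3459/8 = 432.3750

432 ms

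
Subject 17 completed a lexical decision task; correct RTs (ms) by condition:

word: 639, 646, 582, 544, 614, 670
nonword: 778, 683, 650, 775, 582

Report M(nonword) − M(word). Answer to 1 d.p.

M(word) = 3695/6 = 615.833
M(nonword) = 3468/5 = 693.600
Difference = 693.600 − 615.833 = 77.767 ms

77.8 ms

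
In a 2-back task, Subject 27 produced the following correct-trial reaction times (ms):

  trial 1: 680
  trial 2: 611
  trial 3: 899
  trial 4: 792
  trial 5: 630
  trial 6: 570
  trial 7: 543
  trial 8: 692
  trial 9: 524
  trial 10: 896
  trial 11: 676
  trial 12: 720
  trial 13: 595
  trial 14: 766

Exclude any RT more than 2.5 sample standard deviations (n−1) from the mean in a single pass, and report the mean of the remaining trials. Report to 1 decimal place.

685.3 ms

n = 14, ΣRT = 9594, M = 685.286
Σ(x−M)² = 185616.86; s = √(185616.86/13) = 119.492
Cutoffs: 685.286 ± 2.5·119.492 → [386.6, 984.0]
No RTs fall outside the cutoffs; all 14 retained. Mean = 9594/14 = 685.286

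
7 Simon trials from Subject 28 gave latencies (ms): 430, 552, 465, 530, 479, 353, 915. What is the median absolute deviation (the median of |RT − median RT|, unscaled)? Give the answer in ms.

Sorted: 353, 430, 465, 479, 530, 552, 915 → median = 479
|x − 479|: 49, 73, 14, 51, 0, 126, 436
Sorted deviations: 0, 14, 49, 51, 73, 126, 436 → MAD = 51

51 ms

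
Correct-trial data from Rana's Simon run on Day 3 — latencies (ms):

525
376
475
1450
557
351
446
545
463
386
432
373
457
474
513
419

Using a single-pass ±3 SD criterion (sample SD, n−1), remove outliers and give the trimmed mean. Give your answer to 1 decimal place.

452.8 ms

n = 16, ΣRT = 8242, M = 515.125
Σ(x−M)² = 990229.75; s = √(990229.75/15) = 256.934
Cutoffs: 515.125 ± 3·256.934 → [-255.7, 1285.9]
Outside: 1450 → excluded.
Retained (n=15): Σ = 6792, mean = 6792/15 = 452.800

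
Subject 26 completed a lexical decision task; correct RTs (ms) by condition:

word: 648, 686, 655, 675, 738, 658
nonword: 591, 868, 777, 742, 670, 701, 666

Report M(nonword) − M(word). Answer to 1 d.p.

39.8 ms

M(word) = 4060/6 = 676.667
M(nonword) = 5015/7 = 716.429
Difference = 716.429 − 676.667 = 39.762 ms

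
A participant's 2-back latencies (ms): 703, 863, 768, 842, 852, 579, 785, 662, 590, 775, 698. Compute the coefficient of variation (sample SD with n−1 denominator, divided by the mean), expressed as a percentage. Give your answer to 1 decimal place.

n = 11, Σ = 8117, M = 737.9091
Σ(x−M)² = 99700.909; s = √(99700.909/10) = 99.8503
CV = 99.8503 / 737.9091 = 0.13532 = 13.532%

13.5%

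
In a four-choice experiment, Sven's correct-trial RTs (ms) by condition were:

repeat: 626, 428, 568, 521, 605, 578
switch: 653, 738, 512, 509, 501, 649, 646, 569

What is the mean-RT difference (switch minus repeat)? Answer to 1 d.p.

M(repeat) = 3326/6 = 554.333
M(switch) = 4777/8 = 597.125
Difference = 597.125 − 554.333 = 42.792 ms

42.8 ms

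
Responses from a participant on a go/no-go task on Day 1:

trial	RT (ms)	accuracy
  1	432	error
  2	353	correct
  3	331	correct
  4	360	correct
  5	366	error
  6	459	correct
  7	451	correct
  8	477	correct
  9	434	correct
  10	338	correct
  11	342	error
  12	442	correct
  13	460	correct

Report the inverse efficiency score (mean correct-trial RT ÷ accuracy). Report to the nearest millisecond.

Correct trials (n=10): 353, 331, 360, 459, 451, 477, 434, 338, 442, 460
Mean correct RT = 4105/10 = 410.5000 ms
Proportion correct = 10/13
IES = 410.5000 / (10/13) = 533.650 ms

534 ms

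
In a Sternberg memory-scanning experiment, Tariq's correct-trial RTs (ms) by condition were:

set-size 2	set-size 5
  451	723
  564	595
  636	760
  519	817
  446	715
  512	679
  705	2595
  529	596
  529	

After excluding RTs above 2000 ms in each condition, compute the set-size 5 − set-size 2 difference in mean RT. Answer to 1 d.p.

set-size 5: exclude 2595
M(set-size 2) = 4891/9 = 543.444
M(set-size 5) = 4885/7 = 697.857
Difference = 697.857 − 543.444 = 154.413 ms

154.4 ms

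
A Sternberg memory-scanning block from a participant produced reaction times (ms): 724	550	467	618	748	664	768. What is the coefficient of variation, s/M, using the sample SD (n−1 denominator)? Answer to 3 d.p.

n = 7, Σ = 4539, M = 648.4286
Σ(x−M)² = 73695.714; s = √(73695.714/6) = 110.8270
CV = 110.8270 / 648.4286 = 0.17092

0.171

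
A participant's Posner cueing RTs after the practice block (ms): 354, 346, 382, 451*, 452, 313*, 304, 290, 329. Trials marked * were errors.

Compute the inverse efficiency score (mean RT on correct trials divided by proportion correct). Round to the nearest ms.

451 ms

Correct trials (n=7): 354, 346, 382, 452, 304, 290, 329
Mean correct RT = 2457/7 = 351.0000 ms
Proportion correct = 7/9
IES = 351.0000 / (7/9) = 451.286 ms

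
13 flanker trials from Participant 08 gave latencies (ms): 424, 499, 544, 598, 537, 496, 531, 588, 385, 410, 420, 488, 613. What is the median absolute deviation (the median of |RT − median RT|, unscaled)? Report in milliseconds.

75 ms

Sorted: 385, 410, 420, 424, 488, 496, 499, 531, 537, 544, 588, 598, 613 → median = 499
|x − 499|: 75, 0, 45, 99, 38, 3, 32, 89, 114, 89, 79, 11, 114
Sorted deviations: 0, 3, 11, 32, 38, 45, 75, 79, 89, 89, 99, 114, 114 → MAD = 75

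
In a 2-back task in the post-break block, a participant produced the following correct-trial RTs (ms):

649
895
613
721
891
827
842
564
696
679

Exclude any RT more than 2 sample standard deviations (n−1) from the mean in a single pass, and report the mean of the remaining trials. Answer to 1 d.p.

737.7 ms

n = 10, ΣRT = 7377, M = 737.700
Σ(x−M)² = 126150.10; s = √(126150.10/9) = 118.392
Cutoffs: 737.700 ± 2·118.392 → [500.9, 974.5]
No RTs fall outside the cutoffs; all 10 retained. Mean = 7377/10 = 737.700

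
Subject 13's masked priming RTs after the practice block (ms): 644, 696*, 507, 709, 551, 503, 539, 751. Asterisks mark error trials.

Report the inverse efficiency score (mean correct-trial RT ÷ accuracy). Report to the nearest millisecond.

Correct trials (n=7): 644, 507, 709, 551, 503, 539, 751
Mean correct RT = 4204/7 = 600.5714 ms
Proportion correct = 7/8
IES = 600.5714 / (7/8) = 686.367 ms

686 ms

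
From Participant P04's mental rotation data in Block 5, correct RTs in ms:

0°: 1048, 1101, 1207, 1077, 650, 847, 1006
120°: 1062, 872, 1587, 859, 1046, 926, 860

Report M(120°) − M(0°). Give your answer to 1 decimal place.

39.4 ms

M(0°) = 6936/7 = 990.857
M(120°) = 7212/7 = 1030.286
Difference = 1030.286 − 990.857 = 39.429 ms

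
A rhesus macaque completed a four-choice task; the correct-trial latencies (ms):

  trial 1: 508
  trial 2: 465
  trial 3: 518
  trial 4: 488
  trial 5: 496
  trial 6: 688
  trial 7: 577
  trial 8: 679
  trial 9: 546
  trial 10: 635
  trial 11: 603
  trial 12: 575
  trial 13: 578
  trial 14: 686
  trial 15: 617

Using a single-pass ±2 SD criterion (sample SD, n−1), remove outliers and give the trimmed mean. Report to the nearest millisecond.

n = 15, ΣRT = 8659, M = 577.267
Σ(x−M)² = 76478.93; s = √(76478.93/14) = 73.911
Cutoffs: 577.267 ± 2·73.911 → [429.4, 725.1]
No RTs fall outside the cutoffs; all 15 retained. Mean = 8659/15 = 577.267

577 ms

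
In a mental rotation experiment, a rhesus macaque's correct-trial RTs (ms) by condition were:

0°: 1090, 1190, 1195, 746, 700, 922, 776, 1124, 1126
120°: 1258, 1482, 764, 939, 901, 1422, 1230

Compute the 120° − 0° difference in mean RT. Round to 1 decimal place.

156.8 ms

M(0°) = 8869/9 = 985.444
M(120°) = 7996/7 = 1142.286
Difference = 1142.286 − 985.444 = 156.841 ms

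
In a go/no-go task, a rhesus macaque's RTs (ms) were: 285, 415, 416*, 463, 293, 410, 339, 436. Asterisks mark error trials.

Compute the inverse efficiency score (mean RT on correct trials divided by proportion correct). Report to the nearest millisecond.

Correct trials (n=7): 285, 415, 463, 293, 410, 339, 436
Mean correct RT = 2641/7 = 377.2857 ms
Proportion correct = 7/8
IES = 377.2857 / (7/8) = 431.184 ms

431 ms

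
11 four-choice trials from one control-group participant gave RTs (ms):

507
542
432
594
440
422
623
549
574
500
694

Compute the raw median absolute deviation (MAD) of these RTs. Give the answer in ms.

52 ms

Sorted: 422, 432, 440, 500, 507, 542, 549, 574, 594, 623, 694 → median = 542
|x − 542|: 35, 0, 110, 52, 102, 120, 81, 7, 32, 42, 152
Sorted deviations: 0, 7, 32, 35, 42, 52, 81, 102, 110, 120, 152 → MAD = 52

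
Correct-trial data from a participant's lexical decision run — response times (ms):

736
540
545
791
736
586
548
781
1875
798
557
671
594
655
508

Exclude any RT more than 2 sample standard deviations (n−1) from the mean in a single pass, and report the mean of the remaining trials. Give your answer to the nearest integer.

n = 15, ΣRT = 10921, M = 728.067
Σ(x−M)² = 1552986.93; s = √(1552986.93/14) = 333.058
Cutoffs: 728.067 ± 2·333.058 → [62.0, 1394.2]
Outside: 1875 → excluded.
Retained (n=14): Σ = 9046, mean = 9046/14 = 646.143

646 ms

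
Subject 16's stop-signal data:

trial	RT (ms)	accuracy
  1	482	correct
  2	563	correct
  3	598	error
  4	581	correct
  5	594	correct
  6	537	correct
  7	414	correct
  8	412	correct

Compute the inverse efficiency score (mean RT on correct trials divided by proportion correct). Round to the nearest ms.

585 ms

Correct trials (n=7): 482, 563, 581, 594, 537, 414, 412
Mean correct RT = 3583/7 = 511.8571 ms
Proportion correct = 7/8
IES = 511.8571 / (7/8) = 584.980 ms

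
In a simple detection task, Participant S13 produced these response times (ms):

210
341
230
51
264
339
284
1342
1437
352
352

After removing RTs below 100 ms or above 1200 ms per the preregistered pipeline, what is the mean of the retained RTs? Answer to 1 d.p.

Excluded: 51, 1342, 1437
Retained (n=8): Σ = 2372
Mean = 2372/8 = 296.5000

296.5 ms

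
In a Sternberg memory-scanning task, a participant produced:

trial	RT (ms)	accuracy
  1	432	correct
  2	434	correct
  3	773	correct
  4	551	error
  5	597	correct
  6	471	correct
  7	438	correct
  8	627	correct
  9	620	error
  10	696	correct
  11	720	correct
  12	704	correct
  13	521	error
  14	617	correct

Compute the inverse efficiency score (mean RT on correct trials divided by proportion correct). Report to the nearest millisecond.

753 ms

Correct trials (n=11): 432, 434, 773, 597, 471, 438, 627, 696, 720, 704, 617
Mean correct RT = 6509/11 = 591.7273 ms
Proportion correct = 11/14
IES = 591.7273 / (11/14) = 753.107 ms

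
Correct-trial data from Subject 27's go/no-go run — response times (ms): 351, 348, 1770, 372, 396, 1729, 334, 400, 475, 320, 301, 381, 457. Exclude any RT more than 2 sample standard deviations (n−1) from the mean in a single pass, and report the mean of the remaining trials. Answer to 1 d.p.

375.9 ms

n = 13, ΣRT = 7634, M = 587.231
Σ(x−M)² = 3223118.31; s = √(3223118.31/12) = 518.260
Cutoffs: 587.231 ± 2·518.260 → [-449.3, 1623.8]
Outside: 1729, 1770 → excluded.
Retained (n=11): Σ = 4135, mean = 4135/11 = 375.909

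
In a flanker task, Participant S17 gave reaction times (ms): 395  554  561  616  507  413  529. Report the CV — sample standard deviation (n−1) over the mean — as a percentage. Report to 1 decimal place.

15.7%

n = 7, Σ = 3575, M = 510.7143
Σ(x−M)² = 38773.429; s = √(38773.429/6) = 80.3880
CV = 80.3880 / 510.7143 = 0.15740 = 15.740%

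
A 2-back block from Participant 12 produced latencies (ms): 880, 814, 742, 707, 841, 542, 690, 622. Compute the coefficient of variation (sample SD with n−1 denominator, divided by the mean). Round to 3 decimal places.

n = 8, Σ = 5838, M = 729.7500
Σ(x−M)² = 91157.500; s = √(91157.500/7) = 114.1162
CV = 114.1162 / 729.7500 = 0.15638

0.156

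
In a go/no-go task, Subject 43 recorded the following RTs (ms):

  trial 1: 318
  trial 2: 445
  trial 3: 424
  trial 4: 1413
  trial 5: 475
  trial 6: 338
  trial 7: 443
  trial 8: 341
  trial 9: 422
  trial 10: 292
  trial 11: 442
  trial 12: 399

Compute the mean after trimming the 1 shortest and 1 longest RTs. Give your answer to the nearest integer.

405 ms

Sorted: 292, 318, 338, 341, 399, 422, 424, 442, 443, 445, 475, 1413
Drop lowest 1 (292) and highest 1 (1413)
Remaining (n=10): Σ = 4047, mean = 4047/10 = 404.700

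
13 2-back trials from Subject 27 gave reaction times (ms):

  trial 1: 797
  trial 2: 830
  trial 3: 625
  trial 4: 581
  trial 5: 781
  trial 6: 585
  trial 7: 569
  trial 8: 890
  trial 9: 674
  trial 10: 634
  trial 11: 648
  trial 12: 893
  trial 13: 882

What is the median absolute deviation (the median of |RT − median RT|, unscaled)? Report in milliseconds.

Sorted: 569, 581, 585, 625, 634, 648, 674, 781, 797, 830, 882, 890, 893 → median = 674
|x − 674|: 123, 156, 49, 93, 107, 89, 105, 216, 0, 40, 26, 219, 208
Sorted deviations: 0, 26, 40, 49, 89, 93, 105, 107, 123, 156, 208, 216, 219 → MAD = 105

105 ms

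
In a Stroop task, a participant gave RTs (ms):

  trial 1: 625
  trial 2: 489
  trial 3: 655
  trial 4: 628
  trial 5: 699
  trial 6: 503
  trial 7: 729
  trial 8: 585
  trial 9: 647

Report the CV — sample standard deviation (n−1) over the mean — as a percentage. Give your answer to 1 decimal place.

n = 9, Σ = 5560, M = 617.7778
Σ(x−M)² = 52195.556; s = √(52195.556/8) = 80.7740
CV = 80.7740 / 617.7778 = 0.13075 = 13.075%

13.1%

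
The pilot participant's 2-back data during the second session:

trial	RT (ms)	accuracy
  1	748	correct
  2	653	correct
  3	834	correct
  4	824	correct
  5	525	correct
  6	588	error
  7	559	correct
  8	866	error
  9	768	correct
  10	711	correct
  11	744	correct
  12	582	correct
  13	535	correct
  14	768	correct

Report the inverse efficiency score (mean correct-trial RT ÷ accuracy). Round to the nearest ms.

Correct trials (n=12): 748, 653, 834, 824, 525, 559, 768, 711, 744, 582, 535, 768
Mean correct RT = 8251/12 = 687.5833 ms
Proportion correct = 12/14
IES = 687.5833 / (12/14) = 802.181 ms

802 ms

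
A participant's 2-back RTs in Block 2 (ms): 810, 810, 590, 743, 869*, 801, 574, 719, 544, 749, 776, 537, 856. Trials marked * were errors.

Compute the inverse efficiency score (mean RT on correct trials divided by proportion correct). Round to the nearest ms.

768 ms

Correct trials (n=12): 810, 810, 590, 743, 801, 574, 719, 544, 749, 776, 537, 856
Mean correct RT = 8509/12 = 709.0833 ms
Proportion correct = 12/13
IES = 709.0833 / (12/13) = 768.174 ms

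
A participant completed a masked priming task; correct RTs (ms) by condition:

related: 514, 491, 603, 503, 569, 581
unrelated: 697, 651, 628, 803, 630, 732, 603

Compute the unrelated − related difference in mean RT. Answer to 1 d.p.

134.2 ms

M(related) = 3261/6 = 543.500
M(unrelated) = 4744/7 = 677.714
Difference = 677.714 − 543.500 = 134.214 ms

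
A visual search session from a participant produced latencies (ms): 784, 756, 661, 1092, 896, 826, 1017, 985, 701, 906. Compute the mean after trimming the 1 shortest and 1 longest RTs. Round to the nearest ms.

Sorted: 661, 701, 756, 784, 826, 896, 906, 985, 1017, 1092
Drop lowest 1 (661) and highest 1 (1092)
Remaining (n=8): Σ = 6871, mean = 6871/8 = 858.875

859 ms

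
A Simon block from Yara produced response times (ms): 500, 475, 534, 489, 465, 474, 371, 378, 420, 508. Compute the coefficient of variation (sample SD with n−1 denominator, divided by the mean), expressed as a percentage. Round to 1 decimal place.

11.8%

n = 10, Σ = 4614, M = 461.4000
Σ(x−M)² = 26892.400; s = √(26892.400/9) = 54.6630
CV = 54.6630 / 461.4000 = 0.11847 = 11.847%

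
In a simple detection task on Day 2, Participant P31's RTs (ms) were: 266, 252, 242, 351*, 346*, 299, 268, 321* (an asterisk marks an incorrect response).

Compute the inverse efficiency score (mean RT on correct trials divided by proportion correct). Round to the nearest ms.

425 ms

Correct trials (n=5): 266, 252, 242, 299, 268
Mean correct RT = 1327/5 = 265.4000 ms
Proportion correct = 5/8
IES = 265.4000 / (5/8) = 424.640 ms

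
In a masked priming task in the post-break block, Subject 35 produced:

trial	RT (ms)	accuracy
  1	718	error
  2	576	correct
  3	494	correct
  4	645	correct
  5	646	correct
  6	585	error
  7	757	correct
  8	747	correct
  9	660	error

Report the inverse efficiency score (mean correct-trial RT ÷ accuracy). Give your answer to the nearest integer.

Correct trials (n=6): 576, 494, 645, 646, 757, 747
Mean correct RT = 3865/6 = 644.1667 ms
Proportion correct = 6/9
IES = 644.1667 / (6/9) = 966.250 ms

966 ms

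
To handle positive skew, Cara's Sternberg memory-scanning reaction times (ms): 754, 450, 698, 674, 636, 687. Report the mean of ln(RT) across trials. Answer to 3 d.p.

6.464

ln(RT): 6.6254, 6.1092, 6.5482, 6.5132, 6.4552, 6.5323
Σ ln(RT) = 38.7836
Mean = 38.7836/6 = 6.46394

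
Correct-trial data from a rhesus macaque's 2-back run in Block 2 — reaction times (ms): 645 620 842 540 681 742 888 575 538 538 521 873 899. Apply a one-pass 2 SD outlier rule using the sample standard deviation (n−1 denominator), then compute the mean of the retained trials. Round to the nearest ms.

n = 13, ΣRT = 8902, M = 684.769
Σ(x−M)² = 259326.31; s = √(259326.31/12) = 147.005
Cutoffs: 684.769 ± 2·147.005 → [390.8, 978.8]
No RTs fall outside the cutoffs; all 13 retained. Mean = 8902/13 = 684.769

685 ms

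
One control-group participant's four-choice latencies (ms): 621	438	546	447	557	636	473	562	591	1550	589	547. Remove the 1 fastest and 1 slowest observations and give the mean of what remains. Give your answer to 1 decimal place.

Sorted: 438, 447, 473, 546, 547, 557, 562, 589, 591, 621, 636, 1550
Drop lowest 1 (438) and highest 1 (1550)
Remaining (n=10): Σ = 5569, mean = 5569/10 = 556.900

556.9 ms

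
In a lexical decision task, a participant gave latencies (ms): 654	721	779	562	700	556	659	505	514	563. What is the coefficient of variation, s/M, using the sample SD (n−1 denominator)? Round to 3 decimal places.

0.151

n = 10, Σ = 6213, M = 621.3000
Σ(x−M)² = 79712.100; s = √(79712.100/9) = 94.1111
CV = 94.1111 / 621.3000 = 0.15147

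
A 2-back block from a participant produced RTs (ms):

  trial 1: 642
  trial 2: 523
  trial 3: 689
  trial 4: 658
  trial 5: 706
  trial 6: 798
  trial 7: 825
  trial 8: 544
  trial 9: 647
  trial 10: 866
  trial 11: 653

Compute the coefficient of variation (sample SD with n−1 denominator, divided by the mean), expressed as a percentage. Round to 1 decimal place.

n = 11, Σ = 7551, M = 686.4545
Σ(x−M)² = 116734.727; s = √(116734.727/10) = 108.0438
CV = 108.0438 / 686.4545 = 0.15739 = 15.739%

15.7%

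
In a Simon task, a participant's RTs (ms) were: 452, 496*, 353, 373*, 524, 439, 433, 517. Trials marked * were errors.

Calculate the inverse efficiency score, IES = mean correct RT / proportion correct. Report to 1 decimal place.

Correct trials (n=6): 452, 353, 524, 439, 433, 517
Mean correct RT = 2718/6 = 453.0000 ms
Proportion correct = 6/8
IES = 453.0000 / (6/8) = 604.000 ms

604.0 ms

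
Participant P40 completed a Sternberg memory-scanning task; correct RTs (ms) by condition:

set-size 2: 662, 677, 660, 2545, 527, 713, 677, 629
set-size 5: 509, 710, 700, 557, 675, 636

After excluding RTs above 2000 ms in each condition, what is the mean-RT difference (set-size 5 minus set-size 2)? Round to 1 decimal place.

set-size 2: exclude 2545
M(set-size 2) = 4545/7 = 649.286
M(set-size 5) = 3787/6 = 631.167
Difference = 631.167 − 649.286 = -18.119 ms

-18.1 ms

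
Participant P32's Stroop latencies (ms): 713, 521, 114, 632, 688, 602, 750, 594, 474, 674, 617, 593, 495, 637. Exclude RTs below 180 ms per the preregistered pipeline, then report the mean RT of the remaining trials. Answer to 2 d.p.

Excluded: 114
Retained (n=13): Σ = 7990
Mean = 7990/13 = 614.6154

614.62 ms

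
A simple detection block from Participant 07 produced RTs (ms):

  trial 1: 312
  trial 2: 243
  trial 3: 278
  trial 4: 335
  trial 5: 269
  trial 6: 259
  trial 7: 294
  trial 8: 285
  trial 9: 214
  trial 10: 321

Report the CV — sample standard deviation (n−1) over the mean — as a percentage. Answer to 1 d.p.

13.1%

n = 10, Σ = 2810, M = 281.0000
Σ(x−M)² = 12232.000; s = √(12232.000/9) = 36.8661
CV = 36.8661 / 281.0000 = 0.13120 = 13.120%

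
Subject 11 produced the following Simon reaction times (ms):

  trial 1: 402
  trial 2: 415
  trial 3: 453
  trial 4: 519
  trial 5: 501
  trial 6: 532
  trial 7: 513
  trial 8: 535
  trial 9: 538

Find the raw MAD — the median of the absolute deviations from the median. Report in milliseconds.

Sorted: 402, 415, 453, 501, 513, 519, 532, 535, 538 → median = 513
|x − 513|: 111, 98, 60, 6, 12, 19, 0, 22, 25
Sorted deviations: 0, 6, 12, 19, 22, 25, 60, 98, 111 → MAD = 22

22 ms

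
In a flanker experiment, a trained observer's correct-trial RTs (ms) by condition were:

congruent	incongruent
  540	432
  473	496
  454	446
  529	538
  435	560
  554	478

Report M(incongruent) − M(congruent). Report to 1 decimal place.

M(congruent) = 2985/6 = 497.500
M(incongruent) = 2950/6 = 491.667
Difference = 491.667 − 497.500 = -5.833 ms

-5.8 ms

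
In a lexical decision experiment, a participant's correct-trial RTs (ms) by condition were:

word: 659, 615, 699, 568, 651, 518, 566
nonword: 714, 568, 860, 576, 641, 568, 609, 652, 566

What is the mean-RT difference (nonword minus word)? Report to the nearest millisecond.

M(word) = 4276/7 = 610.857
M(nonword) = 5754/9 = 639.333
Difference = 639.333 − 610.857 = 28.476 ms

28 ms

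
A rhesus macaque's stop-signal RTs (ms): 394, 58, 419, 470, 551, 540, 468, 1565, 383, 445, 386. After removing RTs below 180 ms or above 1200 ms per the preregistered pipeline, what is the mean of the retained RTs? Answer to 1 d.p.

Excluded: 58, 1565
Retained (n=9): Σ = 4056
Mean = 4056/9 = 450.6667

450.7 ms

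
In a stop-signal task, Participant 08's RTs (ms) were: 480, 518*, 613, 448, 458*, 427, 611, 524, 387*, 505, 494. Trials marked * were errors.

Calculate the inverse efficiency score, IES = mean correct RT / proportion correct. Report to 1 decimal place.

Correct trials (n=8): 480, 613, 448, 427, 611, 524, 505, 494
Mean correct RT = 4102/8 = 512.7500 ms
Proportion correct = 8/11
IES = 512.7500 / (8/11) = 705.031 ms

705.0 ms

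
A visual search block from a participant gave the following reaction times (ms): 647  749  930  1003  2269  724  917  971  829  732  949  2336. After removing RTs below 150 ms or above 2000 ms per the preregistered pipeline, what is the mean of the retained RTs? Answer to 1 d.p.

845.1 ms

Excluded: 2269, 2336
Retained (n=10): Σ = 8451
Mean = 8451/10 = 845.1000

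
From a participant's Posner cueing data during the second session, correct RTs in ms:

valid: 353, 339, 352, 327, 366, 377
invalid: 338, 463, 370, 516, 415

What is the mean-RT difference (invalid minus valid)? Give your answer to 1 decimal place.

68.1 ms

M(valid) = 2114/6 = 352.333
M(invalid) = 2102/5 = 420.400
Difference = 420.400 − 352.333 = 68.067 ms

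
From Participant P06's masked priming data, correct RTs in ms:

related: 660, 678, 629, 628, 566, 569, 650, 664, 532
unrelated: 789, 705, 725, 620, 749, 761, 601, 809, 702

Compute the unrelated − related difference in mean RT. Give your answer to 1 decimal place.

M(related) = 5576/9 = 619.556
M(unrelated) = 6461/9 = 717.889
Difference = 717.889 − 619.556 = 98.333 ms

98.3 ms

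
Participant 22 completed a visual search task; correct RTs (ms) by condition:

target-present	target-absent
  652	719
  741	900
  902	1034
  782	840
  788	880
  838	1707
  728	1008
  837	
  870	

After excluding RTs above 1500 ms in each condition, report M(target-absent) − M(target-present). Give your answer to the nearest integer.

104 ms

target-absent: exclude 1707
M(target-present) = 7138/9 = 793.111
M(target-absent) = 5381/6 = 896.833
Difference = 896.833 − 793.111 = 103.722 ms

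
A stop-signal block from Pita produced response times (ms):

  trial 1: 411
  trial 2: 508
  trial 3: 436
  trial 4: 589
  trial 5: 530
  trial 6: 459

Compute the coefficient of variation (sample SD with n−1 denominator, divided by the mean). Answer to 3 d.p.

n = 6, Σ = 2933, M = 488.8333
Σ(x−M)² = 21834.833; s = √(21834.833/5) = 66.0830
CV = 66.0830 / 488.8333 = 0.13519

0.135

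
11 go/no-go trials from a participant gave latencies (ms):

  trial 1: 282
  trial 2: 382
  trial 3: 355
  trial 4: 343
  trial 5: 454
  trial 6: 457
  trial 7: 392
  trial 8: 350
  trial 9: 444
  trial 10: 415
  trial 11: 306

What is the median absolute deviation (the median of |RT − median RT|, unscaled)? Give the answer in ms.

Sorted: 282, 306, 343, 350, 355, 382, 392, 415, 444, 454, 457 → median = 382
|x − 382|: 100, 0, 27, 39, 72, 75, 10, 32, 62, 33, 76
Sorted deviations: 0, 10, 27, 32, 33, 39, 62, 72, 75, 76, 100 → MAD = 39

39 ms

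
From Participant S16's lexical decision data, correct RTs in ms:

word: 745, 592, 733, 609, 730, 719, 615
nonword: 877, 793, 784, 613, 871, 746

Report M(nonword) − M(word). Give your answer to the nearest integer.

103 ms

M(word) = 4743/7 = 677.571
M(nonword) = 4684/6 = 780.667
Difference = 780.667 − 677.571 = 103.095 ms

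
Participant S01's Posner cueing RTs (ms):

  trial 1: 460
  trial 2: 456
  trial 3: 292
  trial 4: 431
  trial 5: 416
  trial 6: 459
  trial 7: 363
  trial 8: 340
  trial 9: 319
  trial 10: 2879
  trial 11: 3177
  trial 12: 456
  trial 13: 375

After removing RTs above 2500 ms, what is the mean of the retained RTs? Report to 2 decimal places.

Excluded: 2879, 3177
Retained (n=11): Σ = 4367
Mean = 4367/11 = 397.0000

397.00 ms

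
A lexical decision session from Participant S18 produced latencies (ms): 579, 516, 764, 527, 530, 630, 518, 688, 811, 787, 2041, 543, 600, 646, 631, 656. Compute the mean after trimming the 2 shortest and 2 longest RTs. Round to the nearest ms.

632 ms

Sorted: 516, 518, 527, 530, 543, 579, 600, 630, 631, 646, 656, 688, 764, 787, 811, 2041
Drop lowest 2 (516, 518) and highest 2 (811, 2041)
Remaining (n=12): Σ = 7581, mean = 7581/12 = 631.750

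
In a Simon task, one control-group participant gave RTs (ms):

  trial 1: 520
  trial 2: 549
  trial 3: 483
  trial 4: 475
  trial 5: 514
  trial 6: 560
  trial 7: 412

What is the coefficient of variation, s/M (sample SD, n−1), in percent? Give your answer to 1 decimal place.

n = 7, Σ = 3513, M = 501.8571
Σ(x−M)² = 15230.857; s = √(15230.857/6) = 50.3833
CV = 50.3833 / 501.8571 = 0.10039 = 10.039%

10.0%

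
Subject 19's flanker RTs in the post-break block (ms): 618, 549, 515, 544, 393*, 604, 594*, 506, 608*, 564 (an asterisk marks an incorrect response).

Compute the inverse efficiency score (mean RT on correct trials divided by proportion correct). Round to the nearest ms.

Correct trials (n=7): 618, 549, 515, 544, 604, 506, 564
Mean correct RT = 3900/7 = 557.1429 ms
Proportion correct = 7/10
IES = 557.1429 / (7/10) = 795.918 ms

796 ms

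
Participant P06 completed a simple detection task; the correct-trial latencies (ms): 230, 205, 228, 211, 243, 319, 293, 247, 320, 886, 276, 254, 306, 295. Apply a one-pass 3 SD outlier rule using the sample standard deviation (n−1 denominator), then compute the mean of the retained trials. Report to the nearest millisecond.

n = 14, ΣRT = 4313, M = 308.071
Σ(x−M)² = 379134.93; s = √(379134.93/13) = 170.775
Cutoffs: 308.071 ± 3·170.775 → [-204.3, 820.4]
Outside: 886 → excluded.
Retained (n=13): Σ = 3427, mean = 3427/13 = 263.615

264 ms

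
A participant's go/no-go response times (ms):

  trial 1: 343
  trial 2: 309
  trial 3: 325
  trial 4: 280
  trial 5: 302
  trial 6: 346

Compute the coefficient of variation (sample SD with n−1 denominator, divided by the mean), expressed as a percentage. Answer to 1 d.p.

8.0%

n = 6, Σ = 1905, M = 317.5000
Σ(x−M)² = 3237.500; s = √(3237.500/5) = 25.4460
CV = 25.4460 / 317.5000 = 0.08014 = 8.014%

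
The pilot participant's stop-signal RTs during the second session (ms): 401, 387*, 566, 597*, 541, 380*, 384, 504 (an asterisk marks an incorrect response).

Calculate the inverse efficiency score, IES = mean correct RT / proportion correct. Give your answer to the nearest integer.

767 ms

Correct trials (n=5): 401, 566, 541, 384, 504
Mean correct RT = 2396/5 = 479.2000 ms
Proportion correct = 5/8
IES = 479.2000 / (5/8) = 766.720 ms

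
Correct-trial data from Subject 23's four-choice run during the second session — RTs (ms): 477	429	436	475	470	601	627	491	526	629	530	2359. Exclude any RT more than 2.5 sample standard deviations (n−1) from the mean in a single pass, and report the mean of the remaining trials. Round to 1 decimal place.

517.4 ms

n = 12, ΣRT = 8050, M = 670.833
Σ(x−M)² = 3161491.67; s = √(3161491.67/11) = 536.105
Cutoffs: 670.833 ± 2.5·536.105 → [-669.4, 2011.1]
Outside: 2359 → excluded.
Retained (n=11): Σ = 5691, mean = 5691/11 = 517.364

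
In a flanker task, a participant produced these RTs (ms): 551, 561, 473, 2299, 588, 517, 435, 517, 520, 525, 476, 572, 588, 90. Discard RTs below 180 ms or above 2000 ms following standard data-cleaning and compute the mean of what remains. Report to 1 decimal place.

526.9 ms

Excluded: 90, 2299
Retained (n=12): Σ = 6323
Mean = 6323/12 = 526.9167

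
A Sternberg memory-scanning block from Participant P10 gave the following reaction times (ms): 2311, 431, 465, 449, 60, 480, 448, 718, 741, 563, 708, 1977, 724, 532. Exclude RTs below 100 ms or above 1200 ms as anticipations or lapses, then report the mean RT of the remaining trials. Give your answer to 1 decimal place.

569.0 ms

Excluded: 60, 1977, 2311
Retained (n=11): Σ = 6259
Mean = 6259/11 = 569.0000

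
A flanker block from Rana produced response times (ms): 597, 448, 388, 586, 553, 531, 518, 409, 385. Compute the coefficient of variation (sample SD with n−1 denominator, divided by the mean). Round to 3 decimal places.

0.172

n = 9, Σ = 4415, M = 490.5556
Σ(x−M)² = 56850.222; s = √(56850.222/8) = 84.2987
CV = 84.2987 / 490.5556 = 0.17184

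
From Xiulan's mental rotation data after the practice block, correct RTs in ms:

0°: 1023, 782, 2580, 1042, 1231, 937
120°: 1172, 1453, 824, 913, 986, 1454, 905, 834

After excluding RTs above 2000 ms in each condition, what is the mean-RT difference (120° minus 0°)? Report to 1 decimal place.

0°: exclude 2580
M(0°) = 5015/5 = 1003.000
M(120°) = 8541/8 = 1067.625
Difference = 1067.625 − 1003.000 = 64.625 ms

64.6 ms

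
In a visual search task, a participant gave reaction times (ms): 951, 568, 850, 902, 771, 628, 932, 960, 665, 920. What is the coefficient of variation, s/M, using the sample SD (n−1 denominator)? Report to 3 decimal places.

0.180

n = 10, Σ = 8147, M = 814.7000
Σ(x−M)² = 193442.100; s = √(193442.100/9) = 146.6068
CV = 146.6068 / 814.7000 = 0.17995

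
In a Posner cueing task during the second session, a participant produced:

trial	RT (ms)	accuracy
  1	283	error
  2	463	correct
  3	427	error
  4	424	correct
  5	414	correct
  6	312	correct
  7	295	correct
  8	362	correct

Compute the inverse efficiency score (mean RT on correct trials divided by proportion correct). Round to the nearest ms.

Correct trials (n=6): 463, 424, 414, 312, 295, 362
Mean correct RT = 2270/6 = 378.3333 ms
Proportion correct = 6/8
IES = 378.3333 / (6/8) = 504.444 ms

504 ms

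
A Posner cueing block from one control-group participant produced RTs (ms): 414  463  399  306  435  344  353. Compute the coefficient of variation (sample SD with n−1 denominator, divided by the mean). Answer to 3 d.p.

0.143

n = 7, Σ = 2714, M = 387.7143
Σ(x−M)² = 18515.429; s = √(18515.429/6) = 55.5509
CV = 55.5509 / 387.7143 = 0.14328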